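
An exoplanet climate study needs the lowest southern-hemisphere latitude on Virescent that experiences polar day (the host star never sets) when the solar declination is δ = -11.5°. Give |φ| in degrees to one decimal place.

|φ| = 78.5°

Polar day requires cos H₀ = −tan φ tan δ ≤ −1, i.e. tan φ tan δ ≥ 1.
The boundary is |tan φ| · |tan δ| = 1, so |φ| = 90° − |δ| = 90° − 11.5° = 78.5° in the southern hemisphere.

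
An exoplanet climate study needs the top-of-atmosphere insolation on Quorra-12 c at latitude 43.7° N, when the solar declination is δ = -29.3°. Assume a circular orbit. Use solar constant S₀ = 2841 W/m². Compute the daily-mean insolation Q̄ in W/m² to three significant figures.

Q̄ ≈ 174 W/m²

cos H₀ = −tan(+43.7°) tan(-29.300°) = 0.5363, H₀ = 1.0048 rad.
Bracket: H₀ sin φ sin δ + cos φ cos δ sin H₀ = 1.0048×0.69088×-0.48938 + 0.72297×0.87207×0.84405 = -0.339726 + 0.532157 = 0.192431.
Q̄ = (S₀/π) × [bracket] = (2841/π) × 0.192431 = 174.0 W/m².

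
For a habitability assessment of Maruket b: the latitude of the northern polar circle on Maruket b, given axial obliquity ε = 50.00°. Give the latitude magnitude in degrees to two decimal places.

40.00°

The polar circle is the lowest latitude that experiences at least one full rotation of continuous daylight at the northern-summer solstice; it lies at |φ| = 90° − ε = 90° − 50.00° = 40.00°.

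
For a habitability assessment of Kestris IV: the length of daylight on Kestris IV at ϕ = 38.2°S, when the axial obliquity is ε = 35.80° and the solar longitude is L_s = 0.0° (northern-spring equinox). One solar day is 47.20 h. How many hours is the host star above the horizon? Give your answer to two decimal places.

23.60 h

Solar declination: sin δ = sin ε · sin L_s = sin 35.80° × sin 0.0° = 0.00000, so δ = +0.000°.
cos h₀ = −tan ϕ · tan δ = −tan(-38.2°) × tan(+0.000°) = 0.0000, so h₀ = 1.5708 rad = 90.00°.
Daylight = 2h₀/(2π) × 47.20 h = (1.5708/π) × 47.20 = 23.60 h.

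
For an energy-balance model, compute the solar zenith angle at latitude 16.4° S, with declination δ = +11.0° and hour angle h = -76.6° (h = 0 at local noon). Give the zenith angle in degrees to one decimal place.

cos θ_z = sin φ sin δ + cos φ cos δ cos h = -0.053873 + 0.218234 = 0.164361.
θ_z = arccos(0.164361) = 80.5°.

θ_z = 80.5°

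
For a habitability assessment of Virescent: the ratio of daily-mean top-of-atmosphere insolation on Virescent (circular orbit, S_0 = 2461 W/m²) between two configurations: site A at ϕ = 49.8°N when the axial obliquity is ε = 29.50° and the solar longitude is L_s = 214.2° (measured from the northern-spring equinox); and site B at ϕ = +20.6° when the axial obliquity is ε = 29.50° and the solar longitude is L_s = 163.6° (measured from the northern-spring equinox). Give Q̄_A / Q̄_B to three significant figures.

Q̄_A / Q̄_B ≈ 0.323

— Configuration A (ϕ=+49.8°):
Solar declination: sin δ = sin ε · sin L_s = sin 29.50° × sin 214.2° = -0.27678, so δ = -16.068°.
cos h₀ = −tan(+49.8°) tan(-16.068°) = 0.3408, h₀ = 1.2230 rad.
Bracket: h₀ sin ϕ sin δ + cos ϕ cos δ sin h₀ = 1.2230×0.76380×-0.27678 + 0.64546×0.96093×0.94012 = -0.258548 + 0.583102 = 0.324554.
Q̄ = (S_0/π) × [bracket] = (2461/π) × 0.324554 = 254.24 W/m².
— Configuration B (ϕ=+20.6°):
Solar declination: sin δ = sin ε · sin L_s = sin 29.50° × sin 163.6° = 0.13903, so δ = +7.992°.
cos h₀ = −tan(+20.6°) tan(+7.992°) = -0.0528, h₀ = 1.6236 rad.
Bracket: h₀ sin ϕ sin δ + cos ϕ cos δ sin h₀ = 1.6236×0.35184×0.13903 + 0.93606×0.99029×0.99861 = 0.079421 + 0.925682 = 1.005103.
Q̄ = (S_0/π) × [bracket] = (2461/π) × 1.005103 = 787.36 W/m².
Ratio Q̄_A / Q̄_B = 254.24 / 787.36 = 0.3229.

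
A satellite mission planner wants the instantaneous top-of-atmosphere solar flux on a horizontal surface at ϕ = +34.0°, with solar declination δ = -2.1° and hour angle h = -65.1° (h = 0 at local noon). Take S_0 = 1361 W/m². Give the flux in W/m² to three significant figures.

447 W/m²

cos θ_z = sin ϕ sin δ + cos ϕ cos δ cos h = -0.020491 + 0.348820 = 0.328329.
Flux = S_0 · cos θ_z = 1361 × 0.328329 = 446.9 W/m².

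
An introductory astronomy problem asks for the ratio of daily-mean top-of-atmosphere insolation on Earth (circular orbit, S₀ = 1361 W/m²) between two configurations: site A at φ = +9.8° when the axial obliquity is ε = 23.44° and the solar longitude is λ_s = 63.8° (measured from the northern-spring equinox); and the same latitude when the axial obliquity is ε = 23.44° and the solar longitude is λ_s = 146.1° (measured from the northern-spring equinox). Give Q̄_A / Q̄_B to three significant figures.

Q̄_A / Q̄_B ≈ 0.997

— Configuration A (φ=+9.8°):
Solar declination: sin δ = sin ε · sin λ_s = sin 23.44° × sin 63.8° = 0.35692, so δ = +20.911°.
cos H₀ = −tan(+9.8°) tan(+20.911°) = -0.0660, H₀ = 1.6368 rad.
Bracket: H₀ sin φ sin δ + cos φ cos δ sin H₀ = 1.6368×0.17021×0.35692 + 0.98541×0.93414×0.99782 = 0.099438 + 0.918504 = 1.017942.
Q̄ = (S₀/π) × [bracket] = (1361/π) × 1.017942 = 440.99 W/m².
— Configuration B (φ=+9.8°):
Solar declination: sin δ = sin ε · sin λ_s = sin 23.44° × sin 146.1° = 0.22186, so δ = +12.819°.
cos H₀ = −tan(+9.8°) tan(+12.819°) = -0.0393, H₀ = 1.6101 rad.
Bracket: H₀ sin φ sin δ + cos φ cos δ sin H₀ = 1.6101×0.17021×0.22186 + 0.98541×0.97508×0.99923 = 0.060802 + 0.960114 = 1.020916.
Q̄ = (S₀/π) × [bracket] = (1361/π) × 1.020916 = 442.28 W/m².
Ratio Q̄_A / Q̄_B = 440.99 / 442.28 = 0.9971.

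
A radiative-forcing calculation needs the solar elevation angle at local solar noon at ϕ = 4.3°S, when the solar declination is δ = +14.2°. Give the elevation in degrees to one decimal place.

71.5°

At local noon the hour angle is zero, so the zenith angle equals |ϕ − δ| = |-4.3° − (+14.200°)| = 18.500°.
Elevation = 90° − 18.500° = 71.5°.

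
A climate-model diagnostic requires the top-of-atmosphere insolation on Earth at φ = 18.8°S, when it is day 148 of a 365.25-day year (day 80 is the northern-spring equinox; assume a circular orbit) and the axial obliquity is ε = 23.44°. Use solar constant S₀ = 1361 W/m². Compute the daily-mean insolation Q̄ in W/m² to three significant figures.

Solar longitude: λ_s = 360° × (148 − 80)/365.25 = 67.023°.
sin δ = sin 23.44° × sin 67.023° = 0.36623, so δ = +21.483°.
cos H₀ = −tan(-18.8°) tan(+21.483°) = 0.1340, H₀ = 1.4364 rad.
Bracket: H₀ sin φ sin δ + cos φ cos δ sin H₀ = 1.4364×-0.32227×0.36623 + 0.94665×0.93053×0.99098 = -0.169531 + 0.872941 = 0.703410.
Q̄ = (S₀/π) × [bracket] = (1361/π) × 0.703410 = 304.7 W/m².

Q̄ ≈ 305 W/m²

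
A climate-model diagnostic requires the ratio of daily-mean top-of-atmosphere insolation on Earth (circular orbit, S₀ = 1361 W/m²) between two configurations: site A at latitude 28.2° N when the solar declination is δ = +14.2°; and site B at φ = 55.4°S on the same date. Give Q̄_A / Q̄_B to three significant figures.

— Configuration A (φ=+28.2°):
cos H₀ = −tan(+28.2°) tan(+14.200°) = -0.1357, H₀ = 1.7069 rad.
Bracket: H₀ sin φ sin δ + cos φ cos δ sin H₀ = 1.7069×0.47255×0.24531 + 0.88130×0.96945×0.99075 = 0.197866 + 0.846473 = 1.044339.
Q̄ = (S₀/π) × [bracket] = (1361/π) × 1.044339 = 452.43 W/m².
— Configuration B (φ=-55.4°):
cos H₀ = −tan(-55.4°) tan(+14.200°) = 0.3668, H₀ = 1.1952 rad.
Bracket: H₀ sin φ sin δ + cos φ cos δ sin H₀ = 1.1952×-0.82314×0.24531 + 0.56784×0.96945×0.93030 = -0.241340 + 0.512123 = 0.270783.
Q̄ = (S₀/π) × [bracket] = (1361/π) × 0.270783 = 117.31 W/m².
Ratio Q̄_A / Q̄_B = 452.43 / 117.31 = 3.857.

Q̄_A / Q̄_B ≈ 3.86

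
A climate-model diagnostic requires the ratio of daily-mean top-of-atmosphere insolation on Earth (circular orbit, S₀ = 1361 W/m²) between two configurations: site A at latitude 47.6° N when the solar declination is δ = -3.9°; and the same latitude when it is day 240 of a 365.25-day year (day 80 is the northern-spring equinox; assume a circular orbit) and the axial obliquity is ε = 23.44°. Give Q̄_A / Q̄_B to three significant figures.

Q̄_A / Q̄_B ≈ 0.700

— Configuration A (φ=+47.6°):
cos H₀ = −tan(+47.6°) tan(-3.900°) = 0.0747, H₀ = 1.4961 rad.
Bracket: H₀ sin φ sin δ + cos φ cos δ sin H₀ = 1.4961×0.73846×-0.06802 + 0.67430×0.99768×0.99721 = -0.075149 + 0.670859 = 0.595710.
Q̄ = (S₀/π) × [bracket] = (1361/π) × 0.595710 = 258.07 W/m².
— Configuration B (φ=+47.6°):
Solar longitude: λ_s = 360° × (240 − 80)/365.25 = 157.700°.
sin δ = sin 23.44° × sin 157.700° = 0.15094, so δ = +8.682°.
cos H₀ = −tan(+47.6°) tan(+8.682°) = -0.1672, H₀ = 1.7388 rad.
Bracket: H₀ sin φ sin δ + cos φ cos δ sin H₀ = 1.7388×0.73846×0.15094 + 0.67430×0.98854×0.98592 = 0.193812 + 0.657187 = 0.850999.
Q̄ = (S₀/π) × [bracket] = (1361/π) × 0.850999 = 368.67 W/m².
Ratio Q̄_A / Q̄_B = 258.07 / 368.67 = 0.7000.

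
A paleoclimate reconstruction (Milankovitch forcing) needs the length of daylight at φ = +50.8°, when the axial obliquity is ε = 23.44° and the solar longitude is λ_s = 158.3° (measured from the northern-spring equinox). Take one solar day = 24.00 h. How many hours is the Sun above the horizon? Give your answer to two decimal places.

13.40 h

Solar declination: sin δ = sin ε · sin λ_s = sin 23.44° × sin 158.3° = 0.14708, so δ = +8.458°.
cos H₀ = −tan φ · tan δ = −tan(+50.8°) × tan(+8.458°) = -0.1823, so H₀ = 1.7541 rad = 100.51°.
Daylight = 2H₀/(2π) × 24.00 h = (1.7541/π) × 24.00 = 13.40 h.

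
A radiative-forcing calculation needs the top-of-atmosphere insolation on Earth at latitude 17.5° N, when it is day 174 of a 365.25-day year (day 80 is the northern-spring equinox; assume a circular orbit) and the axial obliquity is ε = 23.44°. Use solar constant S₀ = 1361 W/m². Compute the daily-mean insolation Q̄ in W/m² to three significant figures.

Q̄ ≈ 464 W/m²

Solar longitude: λ_s = 360° × (174 − 80)/365.25 = 92.649°.
sin δ = sin 23.44° × sin 92.649° = 0.39736, so δ = +23.413°.
cos H₀ = −tan(+17.5°) tan(+23.413°) = -0.1365, H₀ = 1.7078 rad.
Bracket: H₀ sin φ sin δ + cos φ cos δ sin H₀ = 1.7078×0.30071×0.39736 + 0.95372×0.91766×0.99064 = 0.204065 + 0.866999 = 1.071064.
Q̄ = (S₀/π) × [bracket] = (1361/π) × 1.071064 = 464.0 W/m².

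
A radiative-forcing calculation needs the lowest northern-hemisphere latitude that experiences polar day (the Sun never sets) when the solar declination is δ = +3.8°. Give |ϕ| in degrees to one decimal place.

|ϕ| = 86.2°

Polar day requires cos h₀ = −tan ϕ tan δ ≤ −1, i.e. tan ϕ tan δ ≥ 1.
The boundary is |tan ϕ| · |tan δ| = 1, so |ϕ| = 90° − |δ| = 90° − 3.8° = 86.2° in the northern hemisphere.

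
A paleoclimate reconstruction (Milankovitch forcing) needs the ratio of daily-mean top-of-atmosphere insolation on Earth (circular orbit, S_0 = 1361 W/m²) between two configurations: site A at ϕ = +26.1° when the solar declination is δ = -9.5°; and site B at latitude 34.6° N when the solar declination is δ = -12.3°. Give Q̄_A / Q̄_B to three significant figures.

— Configuration A (ϕ=+26.1°):
cos h₀ = −tan(+26.1°) tan(-9.500°) = 0.0820, h₀ = 1.4887 rad.
Bracket: h₀ sin ϕ sin δ + cos ϕ cos δ sin h₀ = 1.4887×0.43994×-0.16505 + 0.89803×0.98629×0.99663 = -0.108098 + 0.882733 = 0.774635.
Q̄ = (S_0/π) × [bracket] = (1361/π) × 0.774635 = 335.59 W/m².
— Configuration B (ϕ=+34.6°):
cos h₀ = −tan(+34.6°) tan(-12.300°) = 0.1504, h₀ = 1.4198 rad.
Bracket: h₀ sin ϕ sin δ + cos ϕ cos δ sin h₀ = 1.4198×0.56784×-0.21303 + 0.82314×0.97705×0.98862 = -0.171749 + 0.795097 = 0.623348.
Q̄ = (S_0/π) × [bracket] = (1361/π) × 0.623348 = 270.05 W/m².
Ratio Q̄_A / Q̄_B = 335.59 / 270.05 = 1.243.

Q̄_A / Q̄_B ≈ 1.24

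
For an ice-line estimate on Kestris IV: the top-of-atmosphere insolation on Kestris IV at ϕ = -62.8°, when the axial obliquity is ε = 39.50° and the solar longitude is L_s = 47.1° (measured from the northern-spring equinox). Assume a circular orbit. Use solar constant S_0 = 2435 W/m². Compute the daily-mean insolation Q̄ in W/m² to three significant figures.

Q̄ ≈ 0.00 W/m²

Solar declination: sin δ = sin ε · sin L_s = sin 39.50° × sin 47.1° = 0.46595, so δ = +27.772°.
cos h₀ = −tan(-62.8°) tan(+27.772°) = 1.0247 ≥ 1 ⇒ polar night, h₀ = 0 and Q̄ = 0.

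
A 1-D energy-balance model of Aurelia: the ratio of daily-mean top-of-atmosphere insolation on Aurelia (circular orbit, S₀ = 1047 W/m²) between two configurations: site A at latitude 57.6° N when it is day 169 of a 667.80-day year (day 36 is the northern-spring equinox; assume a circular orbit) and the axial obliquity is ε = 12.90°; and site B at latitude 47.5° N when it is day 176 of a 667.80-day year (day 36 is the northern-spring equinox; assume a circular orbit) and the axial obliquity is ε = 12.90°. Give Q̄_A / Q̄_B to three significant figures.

Q̄_A / Q̄_B ≈ 0.899

— Configuration A (φ=+57.6°):
Solar longitude: λ_s = 360° × (169 − 36)/667.80 = 71.698°.
sin δ = sin 12.90° × sin 71.698° = 0.21196, so δ = +12.237°.
cos H₀ = −tan(+57.6°) tan(+12.237°) = -0.3418, H₀ = 1.9196 rad.
Bracket: H₀ sin φ sin δ + cos φ cos δ sin H₀ = 1.9196×0.84433×0.21196 + 0.53583×0.97728×0.93979 = 0.343540 + 0.492127 = 0.835667.
Q̄ = (S₀/π) × [bracket] = (1047/π) × 0.835667 = 278.50 W/m².
— Configuration B (φ=+47.5°):
Solar longitude: λ_s = 360° × (176 − 36)/667.80 = 75.472°.
sin δ = sin 12.90° × sin 75.472° = 0.21611, so δ = +12.481°.
cos H₀ = −tan(+47.5°) tan(+12.481°) = -0.2416, H₀ = 1.8148 rad.
Bracket: H₀ sin φ sin δ + cos φ cos δ sin H₀ = 1.8148×0.73728×0.21611 + 0.67559×0.97637×0.97039 = 0.289159 + 0.640094 = 0.929253.
Q̄ = (S₀/π) × [bracket] = (1047/π) × 0.929253 = 309.69 W/m².
Ratio Q̄_A / Q̄_B = 278.50 / 309.69 = 0.8993.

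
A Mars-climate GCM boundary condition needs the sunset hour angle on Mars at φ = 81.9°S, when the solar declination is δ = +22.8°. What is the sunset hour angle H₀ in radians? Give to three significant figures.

H₀ = 0.00 rad

cos H₀ = −tan φ · tan δ = 2.9536 ≥ 1, so the Sun never rises (polar night) and H₀ = 0.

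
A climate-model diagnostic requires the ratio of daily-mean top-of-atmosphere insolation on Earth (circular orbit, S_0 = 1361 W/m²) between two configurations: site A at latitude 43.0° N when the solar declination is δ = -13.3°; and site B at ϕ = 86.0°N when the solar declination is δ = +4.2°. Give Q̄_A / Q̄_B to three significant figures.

— Configuration A (ϕ=+43.0°):
cos h₀ = −tan(+43.0°) tan(-13.300°) = 0.2204, h₀ = 1.3485 rad.
Bracket: h₀ sin ϕ sin δ + cos ϕ cos δ sin h₀ = 1.3485×0.68200×-0.23005 + 0.73135×0.97318×0.97540 = -0.211572 + 0.694227 = 0.482655.
Q̄ = (S_0/π) × [bracket] = (1361/π) × 0.482655 = 209.10 W/m².
— Configuration B (ϕ=+86.0°):
cos h₀ = −tan(+86.0°) tan(+4.200°) = -1.0502 ≤ −1 ⇒ polar day, h₀ = π.
Bracket: h₀ sin ϕ sin δ + cos ϕ cos δ sin h₀ = 3.1416×0.99756×0.07324 + 0.06976×0.99731×0.00000 = 0.229529 + 0.000000 = 0.229529.
Q̄ = (S_0/π) × [bracket] = (1361/π) × 0.229529 = 99.436 W/m².
Ratio Q̄_A / Q̄_B = 209.10 / 99.436 = 2.103.

Q̄_A / Q̄_B ≈ 2.10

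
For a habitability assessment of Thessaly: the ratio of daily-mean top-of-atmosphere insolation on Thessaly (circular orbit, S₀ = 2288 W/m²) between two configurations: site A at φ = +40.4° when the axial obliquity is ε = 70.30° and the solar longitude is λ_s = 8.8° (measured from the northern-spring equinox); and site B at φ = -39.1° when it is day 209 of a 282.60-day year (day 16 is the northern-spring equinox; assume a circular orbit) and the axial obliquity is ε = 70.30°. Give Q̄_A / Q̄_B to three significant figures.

Q̄_A / Q̄_B ≈ 0.532

— Configuration A (φ=+40.4°):
Solar declination: sin δ = sin ε · sin λ_s = sin 70.30° × sin 8.8° = 0.14403, so δ = +8.281°.
cos H₀ = −tan(+40.4°) tan(+8.281°) = -0.1239, H₀ = 1.6950 rad.
Bracket: H₀ sin φ sin δ + cos φ cos δ sin H₀ = 1.6950×0.64812×0.14403 + 0.76154×0.98957×0.99230 = 0.158226 + 0.747794 = 0.906020.
Q̄ = (S₀/π) × [bracket] = (2288/π) × 0.906020 = 659.85 W/m².
— Configuration B (φ=-39.1°):
Solar longitude: λ_s = 360° × (209 − 16)/282.60 = 245.860°.
sin δ = sin 70.30° × sin 245.860° = -0.85914, so δ = -59.220°.
cos H₀ = −tan(-39.1°) tan(-59.220°) = -1.3644 ≤ −1 ⇒ polar day, H₀ = π.
Bracket: H₀ sin φ sin δ + cos φ cos δ sin H₀ = 3.1416×-0.63068×-0.85914 + 0.77605×0.51175×0.00000 = 1.702252 + 0.000000 = 1.702252.
Q̄ = (S₀/π) × [bracket] = (2288/π) × 1.702252 = 1239.7 W/m².
Ratio Q̄_A / Q̄_B = 659.85 / 1239.7 = 0.5323.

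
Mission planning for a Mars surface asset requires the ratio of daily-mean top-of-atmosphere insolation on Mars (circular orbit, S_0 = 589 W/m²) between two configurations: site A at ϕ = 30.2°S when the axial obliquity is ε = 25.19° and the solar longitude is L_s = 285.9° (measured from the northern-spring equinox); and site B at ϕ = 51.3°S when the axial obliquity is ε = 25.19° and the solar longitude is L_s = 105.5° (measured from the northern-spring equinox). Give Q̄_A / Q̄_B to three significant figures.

— Configuration A (ϕ=-30.2°):
Solar declination: sin δ = sin ε · sin L_s = sin 25.19° × sin 285.9° = -0.40934, so δ = -24.163°.
cos h₀ = −tan(-30.2°) tan(-24.163°) = -0.2611, h₀ = 1.8350 rad.
Bracket: h₀ sin ϕ sin δ + cos ϕ cos δ sin h₀ = 1.8350×-0.50302×-0.40934 + 0.86427×0.91238×0.96531 = 0.377838 + 0.761188 = 1.139026.
Q̄ = (S_0/π) × [bracket] = (589/π) × 1.139026 = 213.55 W/m².
— Configuration B (ϕ=-51.3°):
Solar declination: sin δ = sin ε · sin L_s = sin 25.19° × sin 105.5° = 0.41014, so δ = +24.214°.
cos h₀ = −tan(-51.3°) tan(+24.214°) = 0.5613, h₀ = 0.9748 rad.
Bracket: h₀ sin ϕ sin δ + cos ϕ cos δ sin h₀ = 0.9748×-0.78043×0.41014 + 0.62524×0.91202×0.82760 = -0.312019 + 0.471923 = 0.159904.
Q̄ = (S_0/π) × [bracket] = (589/π) × 0.159904 = 29.980 W/m².
Ratio Q̄_A / Q̄_B = 213.55 / 29.980 = 7.123.

Q̄_A / Q̄_B ≈ 7.12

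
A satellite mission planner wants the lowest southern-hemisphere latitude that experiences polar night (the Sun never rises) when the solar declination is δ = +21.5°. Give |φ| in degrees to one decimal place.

Polar night requires cos H₀ = −tan φ tan δ ≥ 1, i.e. tan φ tan δ ≤ −1.
The boundary is |tan φ| · |tan δ| = 1, so |φ| = 90° − |δ| = 90° − 21.5° = 68.5° in the southern hemisphere.

|φ| = 68.5°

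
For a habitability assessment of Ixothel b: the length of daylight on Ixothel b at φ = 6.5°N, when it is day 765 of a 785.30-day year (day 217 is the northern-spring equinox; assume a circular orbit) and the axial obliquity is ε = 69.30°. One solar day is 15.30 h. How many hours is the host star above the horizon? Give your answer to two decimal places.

Solar longitude: λ_s = 360° × (765 − 217)/785.30 = 251.216°.
sin δ = sin 69.30° × sin 251.216° = -0.88562, so δ = -62.328°.
cos H₀ = −tan φ · tan δ = −tan(+6.5°) × tan(-62.328°) = 0.2173, so H₀ = 1.3518 rad = 77.45°.
Daylight = 2H₀/(2π) × 15.30 h = (1.3518/π) × 15.30 = 6.58 h.

6.58 h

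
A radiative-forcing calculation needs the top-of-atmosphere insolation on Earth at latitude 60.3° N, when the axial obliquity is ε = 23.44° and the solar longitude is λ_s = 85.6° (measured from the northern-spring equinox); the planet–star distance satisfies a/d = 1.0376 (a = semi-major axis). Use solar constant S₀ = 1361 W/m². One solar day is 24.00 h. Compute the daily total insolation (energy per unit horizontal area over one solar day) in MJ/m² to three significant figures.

Solar declination: sin δ = sin ε · sin λ_s = sin 23.44° × sin 85.6° = 0.39662, so δ = +23.367°.
cos H₀ = −tan(+60.3°) tan(+23.367°) = -0.7575, H₀ = 2.4302 rad.
Bracket: H₀ sin φ sin δ + cos φ cos δ sin H₀ = 2.4302×0.86863×0.39662 + 0.49546×0.91798×0.65287 = 0.837243 + 0.296940 = 1.134183.
Inverse-square distance factor (a/d)² = 1.0376² = 1.076614.
Q̄ = (S₀/π) × 1.076614 × [bracket] = (1361/π) × 1.076614 × 1.134183 = 528.99 W/m².
Daily total = Q̄ × 24.00 h × 3600 s/h = 528.99 × 24.00 × 3600 / 10⁶ = 45.70 MJ/m².

45.7 MJ/m²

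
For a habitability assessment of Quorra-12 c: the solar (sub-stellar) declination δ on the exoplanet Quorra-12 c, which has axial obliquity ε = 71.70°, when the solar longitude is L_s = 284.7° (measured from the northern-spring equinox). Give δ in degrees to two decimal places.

sin δ = sin ε · sin L_s = sin 71.70° × sin 284.7° = -0.918349.
δ = arcsin(-0.918349) = -66.69°.

δ = -66.69°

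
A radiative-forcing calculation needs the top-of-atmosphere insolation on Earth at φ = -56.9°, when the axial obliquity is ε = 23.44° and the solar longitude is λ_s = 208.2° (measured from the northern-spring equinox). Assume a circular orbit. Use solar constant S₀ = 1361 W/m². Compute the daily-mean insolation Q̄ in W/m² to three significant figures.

Q̄ ≈ 350 W/m²

Solar declination: sin δ = sin ε · sin λ_s = sin 23.44° × sin 208.2° = -0.18798, so δ = -10.835°.
cos H₀ = −tan(-56.9°) tan(-10.835°) = -0.2936, H₀ = 1.8688 rad.
Bracket: H₀ sin φ sin δ + cos φ cos δ sin H₀ = 1.8688×-0.83772×-0.18798 + 0.54610×0.98217×0.95593 = 0.294289 + 0.512726 = 0.807015.
Q̄ = (S₀/π) × [bracket] = (1361/π) × 0.807015 = 349.6 W/m².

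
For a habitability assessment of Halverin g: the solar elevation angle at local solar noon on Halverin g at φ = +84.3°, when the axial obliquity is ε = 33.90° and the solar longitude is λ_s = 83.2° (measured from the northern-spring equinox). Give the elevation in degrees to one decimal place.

Solar declination: sin δ = sin ε · sin λ_s = sin 33.90° × sin 83.2° = 0.55382, so δ = +33.630°.
At local noon the hour angle is zero, so the zenith angle equals |φ − δ| = |+84.3° − (+33.630°)| = 50.670°.
Elevation = 90° − 50.670° = 39.3°.

39.3°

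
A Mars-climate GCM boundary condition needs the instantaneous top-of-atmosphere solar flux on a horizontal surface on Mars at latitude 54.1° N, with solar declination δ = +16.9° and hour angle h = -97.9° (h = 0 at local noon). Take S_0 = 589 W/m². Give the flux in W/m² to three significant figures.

cos θ_z = sin ϕ sin δ + cos ϕ cos δ cos h = 0.235481 + -0.077113 = 0.158368.
Flux = S_0 · cos θ_z = 589 × 0.158368 = 93.28 W/m².

93.3 W/m²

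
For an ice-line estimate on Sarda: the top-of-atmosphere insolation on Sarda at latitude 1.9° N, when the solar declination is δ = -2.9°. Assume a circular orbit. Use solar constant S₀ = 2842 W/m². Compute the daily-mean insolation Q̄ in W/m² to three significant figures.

Q̄ ≈ 901 W/m²

cos H₀ = −tan(+1.9°) tan(-2.900°) = 0.0017, H₀ = 1.5691 rad.
Bracket: H₀ sin φ sin δ + cos φ cos δ sin H₀ = 1.5691×0.03316×-0.05059 + 0.99945×0.99872×1.00000 = -0.002632 + 0.998171 = 0.995539.
Q̄ = (S₀/π) × [bracket] = (2842/π) × 0.995539 = 900.6 W/m².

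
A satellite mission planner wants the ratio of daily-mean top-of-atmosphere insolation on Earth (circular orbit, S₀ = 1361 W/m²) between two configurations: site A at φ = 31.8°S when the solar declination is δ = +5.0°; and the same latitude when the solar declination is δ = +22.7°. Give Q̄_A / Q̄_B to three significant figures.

Q̄_A / Q̄_B ≈ 1.58

— Configuration A (φ=-31.8°):
cos H₀ = −tan(-31.8°) tan(+5.000°) = 0.0542, H₀ = 1.5165 rad.
Bracket: H₀ sin φ sin δ + cos φ cos δ sin H₀ = 1.5165×-0.52696×0.08716 + 0.84989×0.99619×0.99853 = -0.069653 + 0.845407 = 0.775754.
Q̄ = (S₀/π) × [bracket] = (1361/π) × 0.775754 = 336.07 W/m².
— Configuration B (φ=-31.8°):
cos H₀ = −tan(-31.8°) tan(+22.700°) = 0.2594, H₀ = 1.3084 rad.
Bracket: H₀ sin φ sin δ + cos φ cos δ sin H₀ = 1.3084×-0.52696×0.38591 + 0.84989×0.92254×0.96578 = -0.266075 + 0.757227 = 0.491152.
Q̄ = (S₀/π) × [bracket] = (1361/π) × 0.491152 = 212.78 W/m².
Ratio Q̄_A / Q̄_B = 336.07 / 212.78 = 1.579.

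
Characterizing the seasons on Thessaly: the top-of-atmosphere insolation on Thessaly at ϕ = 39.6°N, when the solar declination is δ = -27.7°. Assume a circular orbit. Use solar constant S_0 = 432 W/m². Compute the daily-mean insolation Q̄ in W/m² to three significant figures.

cos h₀ = −tan(+39.6°) tan(-27.700°) = 0.4343, h₀ = 1.1215 rad.
Bracket: h₀ sin ϕ sin δ + cos ϕ cos δ sin h₀ = 1.1215×0.63742×-0.46484 + 0.77051×0.88539×0.90076 = -0.332299 + 0.614500 = 0.282201.
Q̄ = (S_0/π) × [bracket] = (432/π) × 0.282201 = 38.81 W/m².

Q̄ ≈ 38.8 W/m²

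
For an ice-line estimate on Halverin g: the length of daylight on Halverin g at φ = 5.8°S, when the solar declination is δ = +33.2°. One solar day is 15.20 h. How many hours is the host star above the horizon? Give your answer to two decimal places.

cos H₀ = −tan φ · tan δ = −tan(-5.8°) × tan(+33.200°) = 0.0665, so H₀ = 1.5043 rad = 86.19°.
Daylight = 2H₀/(2π) × 15.20 h = (1.5043/π) × 15.20 = 7.28 h.

7.28 h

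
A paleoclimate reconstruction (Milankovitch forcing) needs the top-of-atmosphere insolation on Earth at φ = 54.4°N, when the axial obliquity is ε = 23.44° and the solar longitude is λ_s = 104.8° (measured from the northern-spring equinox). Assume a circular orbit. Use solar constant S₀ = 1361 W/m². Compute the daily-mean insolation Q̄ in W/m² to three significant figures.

Q̄ ≈ 486 W/m²

Solar declination: sin δ = sin ε · sin λ_s = sin 23.44° × sin 104.8° = 0.38459, so δ = +22.618°.
cos H₀ = −tan(+54.4°) tan(+22.618°) = -0.5820, H₀ = 2.1919 rad.
Bracket: H₀ sin φ sin δ + cos φ cos δ sin H₀ = 2.1919×0.81310×0.38459 + 0.58212×0.92309×0.81322 = 0.685429 + 0.436983 = 1.122412.
Q̄ = (S₀/π) × [bracket] = (1361/π) × 1.122412 = 486.3 W/m².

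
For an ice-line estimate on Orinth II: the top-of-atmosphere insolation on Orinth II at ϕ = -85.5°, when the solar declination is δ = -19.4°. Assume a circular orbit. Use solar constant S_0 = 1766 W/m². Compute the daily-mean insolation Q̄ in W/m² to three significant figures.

Q̄ ≈ 585 W/m²

cos h₀ = −tan(-85.5°) tan(-19.400°) = -4.4746 ≤ −1 ⇒ polar day, h₀ = π.
Bracket: h₀ sin ϕ sin δ + cos ϕ cos δ sin h₀ = 3.1416×-0.99692×-0.33216 + 0.07846×0.94322×0.00000 = 1.040300 + 0.000000 = 1.040300.
Q̄ = (S_0/π) × [bracket] = (1766/π) × 1.040300 = 584.8 W/m².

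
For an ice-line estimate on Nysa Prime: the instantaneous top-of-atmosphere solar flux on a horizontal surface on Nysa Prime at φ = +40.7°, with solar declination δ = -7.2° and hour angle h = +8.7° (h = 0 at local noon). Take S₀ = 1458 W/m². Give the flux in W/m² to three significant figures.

965 W/m²

cos θ_z = sin φ sin δ + cos φ cos δ cos h = -0.081730 + 0.743502 = 0.661772.
Flux = S₀ · cos θ_z = 1458 × 0.661772 = 964.9 W/m².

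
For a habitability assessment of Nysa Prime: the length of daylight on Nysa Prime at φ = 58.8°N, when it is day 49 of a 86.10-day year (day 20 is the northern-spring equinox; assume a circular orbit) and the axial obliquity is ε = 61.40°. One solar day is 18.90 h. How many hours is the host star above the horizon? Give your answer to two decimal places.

18.90 h

Solar longitude: λ_s = 360° × (49 − 20)/86.10 = 121.254°.
sin δ = sin 61.40° × sin 121.254° = 0.75056, so δ = +48.639°.
Sunrise equation: cos H₀ = −tan φ · tan δ = -1.8755 ≤ −1, so the host star never sets (polar day) and H₀ = π.
Daylight = 2H₀/(2π) × 18.90 h = (3.1416/π) × 18.90 = 18.90 h.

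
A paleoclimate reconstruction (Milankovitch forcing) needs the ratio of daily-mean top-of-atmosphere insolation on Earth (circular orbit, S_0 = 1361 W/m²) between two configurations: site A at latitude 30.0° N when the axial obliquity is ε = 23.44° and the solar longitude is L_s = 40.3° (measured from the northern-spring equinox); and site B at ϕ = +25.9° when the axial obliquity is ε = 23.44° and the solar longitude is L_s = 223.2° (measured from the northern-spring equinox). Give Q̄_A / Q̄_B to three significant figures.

Q̄_A / Q̄_B ≈ 1.53

— Configuration A (ϕ=+30.0°):
Solar declination: sin δ = sin ε · sin L_s = sin 23.44° × sin 40.3° = 0.25729, so δ = +14.909°.
cos h₀ = −tan(+30.0°) tan(+14.909°) = -0.1537, h₀ = 1.7251 rad.
Bracket: h₀ sin ϕ sin δ + cos ϕ cos δ sin h₀ = 1.7251×0.50000×0.25729 + 0.86603×0.96634×0.98811 = 0.221925 + 0.826929 = 1.048854.
Q̄ = (S_0/π) × [bracket] = (1361/π) × 1.048854 = 454.38 W/m².
— Configuration B (ϕ=+25.9°):
Solar declination: sin δ = sin ε · sin L_s = sin 23.44° × sin 223.2° = -0.27230, so δ = -15.801°.
cos h₀ = −tan(+25.9°) tan(-15.801°) = 0.1374, h₀ = 1.4329 rad.
Bracket: h₀ sin ϕ sin δ + cos ϕ cos δ sin h₀ = 1.4329×0.43680×-0.27230 + 0.89956×0.96221×0.99051 = -0.170430 + 0.857351 = 0.686921.
Q̄ = (S_0/π) × [bracket] = (1361/π) × 0.686921 = 297.59 W/m².
Ratio Q̄_A / Q̄_B = 454.38 / 297.59 = 1.527.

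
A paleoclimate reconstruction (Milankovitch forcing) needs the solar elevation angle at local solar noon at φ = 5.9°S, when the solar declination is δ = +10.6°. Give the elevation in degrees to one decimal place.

73.5°

At local noon the hour angle is zero, so the zenith angle equals |φ − δ| = |-5.9° − (+10.600°)| = 16.500°.
Elevation = 90° − 16.500° = 73.5°.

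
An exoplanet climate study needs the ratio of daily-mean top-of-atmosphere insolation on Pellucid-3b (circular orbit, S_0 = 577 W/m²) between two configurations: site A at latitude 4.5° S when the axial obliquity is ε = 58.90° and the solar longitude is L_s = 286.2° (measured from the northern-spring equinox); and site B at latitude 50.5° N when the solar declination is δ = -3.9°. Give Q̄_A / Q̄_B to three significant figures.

— Configuration A (ϕ=-4.5°):
Solar declination: sin δ = sin ε · sin L_s = sin 58.90° × sin 286.2° = -0.82227, so δ = -55.312°.
cos h₀ = −tan(-4.5°) tan(-55.312°) = -0.1137, h₀ = 1.6848 rad.
Bracket: h₀ sin ϕ sin δ + cos ϕ cos δ sin h₀ = 1.6848×-0.07846×-0.82227 + 0.99692×0.56910×0.99351 = 0.108695 + 0.563665 = 0.672360.
Q̄ = (S_0/π) × [bracket] = (577/π) × 0.672360 = 123.49 W/m².
— Configuration B (ϕ=+50.5°):
cos h₀ = −tan(+50.5°) tan(-3.900°) = 0.0827, h₀ = 1.4880 rad.
Bracket: h₀ sin ϕ sin δ + cos ϕ cos δ sin h₀ = 1.4880×0.77162×-0.06802 + 0.63608×0.99768×0.99657 = -0.078099 + 0.632428 = 0.554329.
Q̄ = (S_0/π) × [bracket] = (577/π) × 0.554329 = 101.81 W/m².
Ratio Q̄_A / Q̄_B = 123.49 / 101.81 = 1.213.

Q̄_A / Q̄_B ≈ 1.21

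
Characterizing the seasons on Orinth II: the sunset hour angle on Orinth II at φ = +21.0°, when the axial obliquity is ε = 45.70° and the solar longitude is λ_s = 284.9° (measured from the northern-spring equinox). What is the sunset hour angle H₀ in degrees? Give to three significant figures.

Solar declination: sin δ = sin ε · sin λ_s = sin 45.70° × sin 284.9° = -0.69163, so δ = -43.759°.
cos H₀ = −tan φ · tan δ = −tan(+21.0°) × tan(-43.759°) = 0.3676, so H₀ = 1.1944 rad = 68.43°.

H₀ = 68.4°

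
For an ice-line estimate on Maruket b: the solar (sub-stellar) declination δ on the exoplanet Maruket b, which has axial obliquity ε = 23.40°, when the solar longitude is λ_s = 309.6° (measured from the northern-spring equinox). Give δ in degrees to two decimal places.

δ = -17.82°

sin δ = sin ε · sin λ_s = sin 23.40° × sin 309.6° = -0.306008.
δ = arcsin(-0.306008) = -17.82°.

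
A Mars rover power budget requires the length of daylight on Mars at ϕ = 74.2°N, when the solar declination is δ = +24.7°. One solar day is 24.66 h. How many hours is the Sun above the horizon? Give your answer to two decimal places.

Sunrise equation: cos h₀ = −tan ϕ · tan δ = -1.6254 ≤ −1, so the Sun never sets (polar day) and h₀ = π.
Daylight = 2h₀/(2π) × 24.66 h = (3.1416/π) × 24.66 = 24.66 h.

24.66 h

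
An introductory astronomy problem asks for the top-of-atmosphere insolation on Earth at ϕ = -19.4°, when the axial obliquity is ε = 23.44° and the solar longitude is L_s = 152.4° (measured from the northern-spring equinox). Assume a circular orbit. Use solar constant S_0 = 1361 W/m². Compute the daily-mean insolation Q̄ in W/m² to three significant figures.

Q̄ ≈ 361 W/m²

Solar declination: sin δ = sin ε · sin L_s = sin 23.44° × sin 152.4° = 0.18429, so δ = +10.620°.
cos h₀ = −tan(-19.4°) tan(+10.620°) = 0.0660, h₀ = 1.5047 rad.
Bracket: h₀ sin ϕ sin δ + cos ϕ cos δ sin h₀ = 1.5047×-0.33216×0.18429 + 0.94322×0.98287×0.99782 = -0.092108 + 0.925042 = 0.832934.
Q̄ = (S_0/π) × [bracket] = (1361/π) × 0.832934 = 360.8 W/m².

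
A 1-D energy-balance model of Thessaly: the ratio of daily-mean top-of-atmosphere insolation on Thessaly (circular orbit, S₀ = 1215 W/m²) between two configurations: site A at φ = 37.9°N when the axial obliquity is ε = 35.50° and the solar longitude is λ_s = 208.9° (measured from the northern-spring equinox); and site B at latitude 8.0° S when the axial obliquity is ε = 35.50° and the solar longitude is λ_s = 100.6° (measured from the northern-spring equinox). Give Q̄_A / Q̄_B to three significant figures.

Q̄_A / Q̄_B ≈ 0.731

— Configuration A (φ=+37.9°):
Solar declination: sin δ = sin ε · sin λ_s = sin 35.50° × sin 208.9° = -0.28064, so δ = -16.299°.
cos H₀ = −tan(+37.9°) tan(-16.299°) = 0.2276, H₀ = 1.3412 rad.
Bracket: H₀ sin φ sin δ + cos φ cos δ sin H₀ = 1.3412×0.61429×-0.28064 + 0.78908×0.95981×0.97375 = -0.231215 + 0.737486 = 0.506271.
Q̄ = (S₀/π) × [bracket] = (1215/π) × 0.506271 = 195.80 W/m².
— Configuration B (φ=-8.0°):
Solar declination: sin δ = sin ε · sin λ_s = sin 35.50° × sin 100.6° = 0.57079, so δ = +34.806°.
cos H₀ = −tan(-8.0°) tan(+34.806°) = 0.0977, H₀ = 1.4729 rad.
Bracket: H₀ sin φ sin δ + cos φ cos δ sin H₀ = 1.4729×-0.13917×0.57079 + 0.99027×0.82109×0.99522 = -0.117003 + 0.809214 = 0.692211.
Q̄ = (S₀/π) × [bracket] = (1215/π) × 0.692211 = 267.71 W/m².
Ratio Q̄_A / Q̄_B = 195.80 / 267.71 = 0.7314.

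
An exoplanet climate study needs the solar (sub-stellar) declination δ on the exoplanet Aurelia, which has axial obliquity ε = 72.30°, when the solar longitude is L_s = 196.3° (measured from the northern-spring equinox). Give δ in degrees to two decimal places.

δ = -15.51°

sin δ = sin ε · sin L_s = sin 72.30° × sin 196.3° = -0.267380.
δ = arcsin(-0.267380) = -15.51°.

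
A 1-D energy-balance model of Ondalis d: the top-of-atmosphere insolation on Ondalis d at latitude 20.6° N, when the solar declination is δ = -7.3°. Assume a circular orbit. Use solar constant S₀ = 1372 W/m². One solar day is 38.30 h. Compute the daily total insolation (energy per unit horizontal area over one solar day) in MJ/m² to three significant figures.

51.7 MJ/m²

cos H₀ = −tan(+20.6°) tan(-7.300°) = 0.0482, H₀ = 1.5226 rad.
Bracket: H₀ sin φ sin δ + cos φ cos δ sin H₀ = 1.5226×0.35184×-0.12706 + 0.93606×0.99189×0.99884 = -0.068068 + 0.927392 = 0.859324.
Q̄ = (S₀/π) × [bracket] = (1372/π) × 0.859324 = 375.28 W/m².
Daily total = Q̄ × 38.30 h × 3600 s/h = 375.28 × 38.30 × 3600 / 10⁶ = 51.74 MJ/m².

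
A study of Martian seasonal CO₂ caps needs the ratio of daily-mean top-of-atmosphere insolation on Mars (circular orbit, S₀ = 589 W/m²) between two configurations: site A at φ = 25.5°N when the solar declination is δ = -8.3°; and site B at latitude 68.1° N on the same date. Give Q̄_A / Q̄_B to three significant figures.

Q̄_A / Q̄_B ≈ 4.35

— Configuration A (φ=+25.5°):
cos H₀ = −tan(+25.5°) tan(-8.300°) = 0.0696, H₀ = 1.5012 rad.
Bracket: H₀ sin φ sin δ + cos φ cos δ sin H₀ = 1.5012×0.43051×-0.14436 + 0.90259×0.98953×0.99758 = -0.093297 + 0.890978 = 0.797681.
Q̄ = (S₀/π) × [bracket] = (589/π) × 0.797681 = 149.55 W/m².
— Configuration B (φ=+68.1°):
cos H₀ = −tan(+68.1°) tan(-8.300°) = 0.3629, H₀ = 1.1994 rad.
Bracket: H₀ sin φ sin δ + cos φ cos δ sin H₀ = 1.1994×0.92784×-0.14436 + 0.37299×0.98953×0.93183 = -0.160651 + 0.343924 = 0.183273.
Q̄ = (S₀/π) × [bracket] = (589/π) × 0.183273 = 34.361 W/m².
Ratio Q̄_A / Q̄_B = 149.55 / 34.361 = 4.352.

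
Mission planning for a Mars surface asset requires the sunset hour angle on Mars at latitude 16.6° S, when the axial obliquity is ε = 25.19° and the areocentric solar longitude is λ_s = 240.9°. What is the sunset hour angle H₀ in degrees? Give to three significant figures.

H₀ = 96.9°

sin δ = sin 25.19° × sin 240.9° = -0.37190, so δ = -21.833°.
cos H₀ = −tan φ · tan δ = −tan(-16.6°) × tan(-21.833°) = -0.1194, so H₀ = 1.6905 rad = 96.86°.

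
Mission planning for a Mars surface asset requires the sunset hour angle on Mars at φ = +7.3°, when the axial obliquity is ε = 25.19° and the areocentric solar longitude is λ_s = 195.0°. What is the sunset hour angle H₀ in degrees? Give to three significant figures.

H₀ = 89.2°

sin δ = sin 25.19° × sin 195.0° = -0.11016, so δ = -6.324°.
cos H₀ = −tan φ · tan δ = −tan(+7.3°) × tan(-6.324°) = 0.0142, so H₀ = 1.5566 rad = 89.19°.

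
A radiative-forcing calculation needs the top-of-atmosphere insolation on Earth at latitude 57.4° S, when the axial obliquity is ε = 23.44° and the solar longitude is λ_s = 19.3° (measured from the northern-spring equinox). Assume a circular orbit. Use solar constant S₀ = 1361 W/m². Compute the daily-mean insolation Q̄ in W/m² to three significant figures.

Solar declination: sin δ = sin ε · sin λ_s = sin 23.44° × sin 19.3° = 0.13147, so δ = +7.555°.
cos H₀ = −tan(-57.4°) tan(+7.555°) = 0.2074, H₀ = 1.3619 rad.
Bracket: H₀ sin φ sin δ + cos φ cos δ sin H₀ = 1.3619×-0.84245×0.13147 + 0.53877×0.99132×0.97826 = -0.150840 + 0.522482 = 0.371642.
Q̄ = (S₀/π) × [bracket] = (1361/π) × 0.371642 = 161.0 W/m².

Q̄ ≈ 161 W/m²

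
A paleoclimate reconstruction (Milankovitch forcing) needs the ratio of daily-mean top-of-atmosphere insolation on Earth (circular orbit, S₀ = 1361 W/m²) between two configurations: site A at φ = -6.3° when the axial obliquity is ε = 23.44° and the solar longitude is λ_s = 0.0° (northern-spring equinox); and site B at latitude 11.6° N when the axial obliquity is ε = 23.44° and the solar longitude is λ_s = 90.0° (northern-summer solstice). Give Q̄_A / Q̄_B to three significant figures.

— Configuration A (φ=-6.3°):
Solar declination: sin δ = sin ε · sin λ_s = sin 23.44° × sin 0.0° = 0.00000, so δ = +0.000°.
cos H₀ = −tan(-6.3°) tan(+0.000°) = 0.0000, H₀ = 1.5708 rad.
Bracket: H₀ sin φ sin δ + cos φ cos δ sin H₀ = 1.5708×-0.10973×0.00000 + 0.99396×1.00000×1.00000 = -0.000000 + 0.993960 = 0.993960.
Q̄ = (S₀/π) × [bracket] = (1361/π) × 0.993960 = 430.60 W/m².
— Configuration B (φ=+11.6°):
Solar declination: sin δ = sin ε · sin λ_s = sin 23.44° × sin 90.0° = 0.39779, so δ = +23.440°.
cos H₀ = −tan(+11.6°) tan(+23.440°) = -0.0890, H₀ = 1.6599 rad.
Bracket: H₀ sin φ sin δ + cos φ cos δ sin H₀ = 1.6599×0.20108×0.39779 + 0.97958×0.91748×0.99603 = 0.132771 + 0.895177 = 1.027948.
Q̄ = (S₀/π) × [bracket] = (1361/π) × 1.027948 = 445.33 W/m².
Ratio Q̄_A / Q̄_B = 430.60 / 445.33 = 0.9669.

Q̄_A / Q̄_B ≈ 0.967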